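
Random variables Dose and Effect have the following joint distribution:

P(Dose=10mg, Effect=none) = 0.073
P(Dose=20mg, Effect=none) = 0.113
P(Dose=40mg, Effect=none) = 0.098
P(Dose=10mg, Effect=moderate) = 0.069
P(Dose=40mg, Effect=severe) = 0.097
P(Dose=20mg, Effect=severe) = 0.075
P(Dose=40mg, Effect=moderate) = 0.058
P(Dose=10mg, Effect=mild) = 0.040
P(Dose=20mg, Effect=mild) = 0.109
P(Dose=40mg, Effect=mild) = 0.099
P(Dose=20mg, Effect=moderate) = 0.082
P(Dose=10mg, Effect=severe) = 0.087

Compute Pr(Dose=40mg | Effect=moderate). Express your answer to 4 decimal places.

0.2775

P(Effect=moderate) = 0.069 + 0.082 + 0.058 = 0.209.
P(Dose=40mg | Effect=moderate) = 0.058/0.209 = 0.2775.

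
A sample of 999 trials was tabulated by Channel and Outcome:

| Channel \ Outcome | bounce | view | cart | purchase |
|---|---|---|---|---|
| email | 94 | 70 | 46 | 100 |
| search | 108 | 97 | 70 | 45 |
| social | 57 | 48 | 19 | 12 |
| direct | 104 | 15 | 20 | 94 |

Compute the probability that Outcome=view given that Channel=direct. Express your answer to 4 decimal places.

0.0644

Total with Channel=direct: 104 + 15 + 20 + 94 = 233.
P(Outcome=view | Channel=direct) = 15/233 = 0.0644.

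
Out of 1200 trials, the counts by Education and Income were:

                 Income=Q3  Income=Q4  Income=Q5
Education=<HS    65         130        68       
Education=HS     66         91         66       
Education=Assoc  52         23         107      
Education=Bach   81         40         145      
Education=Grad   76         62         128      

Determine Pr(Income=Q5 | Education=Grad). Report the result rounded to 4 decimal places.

Total with Education=Grad: 76 + 62 + 128 = 266.
P(Income=Q5 | Education=Grad) = 128/266 = 0.4812.

0.4812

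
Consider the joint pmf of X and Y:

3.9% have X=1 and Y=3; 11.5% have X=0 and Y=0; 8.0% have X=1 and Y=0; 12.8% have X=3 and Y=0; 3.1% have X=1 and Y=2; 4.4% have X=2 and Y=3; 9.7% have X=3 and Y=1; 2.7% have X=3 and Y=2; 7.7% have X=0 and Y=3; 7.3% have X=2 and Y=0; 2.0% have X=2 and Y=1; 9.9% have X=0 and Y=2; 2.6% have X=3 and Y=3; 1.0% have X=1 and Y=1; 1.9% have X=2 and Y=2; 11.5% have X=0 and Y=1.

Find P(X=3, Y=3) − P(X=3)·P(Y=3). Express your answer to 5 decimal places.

-0.02571

P(X=3) = 0.128 + 0.097 + 0.027 + 0.026 = 0.278.
P(Y=3) = 0.077 + 0.039 + 0.044 + 0.026 = 0.186.
P(X=3, Y=3) − P(X=3)P(Y=3) = 0.026 − 0.278×0.186 = -0.02571.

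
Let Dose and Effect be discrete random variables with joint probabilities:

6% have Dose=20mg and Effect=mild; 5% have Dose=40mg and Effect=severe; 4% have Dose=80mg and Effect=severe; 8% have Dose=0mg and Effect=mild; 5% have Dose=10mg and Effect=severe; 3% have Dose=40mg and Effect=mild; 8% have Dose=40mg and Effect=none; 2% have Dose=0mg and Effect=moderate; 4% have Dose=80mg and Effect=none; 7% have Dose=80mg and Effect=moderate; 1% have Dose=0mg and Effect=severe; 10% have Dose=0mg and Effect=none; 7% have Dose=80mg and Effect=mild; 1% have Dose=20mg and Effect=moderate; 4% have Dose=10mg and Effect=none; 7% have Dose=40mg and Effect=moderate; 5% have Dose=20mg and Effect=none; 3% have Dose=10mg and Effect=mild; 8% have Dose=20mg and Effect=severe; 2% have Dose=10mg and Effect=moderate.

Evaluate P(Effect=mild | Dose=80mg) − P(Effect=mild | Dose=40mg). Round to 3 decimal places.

P(Dose=80mg) = 0.04 + 0.07 + 0.07 + 0.04 = 0.22; P(Effect=mild | Dose=80mg) = 0.07/0.22 = 0.3182.
P(Dose=40mg) = 0.08 + 0.03 + 0.07 + 0.05 = 0.23; P(Effect=mild | Dose=40mg) = 0.03/0.23 = 0.1304.
Difference = 0.188.

0.188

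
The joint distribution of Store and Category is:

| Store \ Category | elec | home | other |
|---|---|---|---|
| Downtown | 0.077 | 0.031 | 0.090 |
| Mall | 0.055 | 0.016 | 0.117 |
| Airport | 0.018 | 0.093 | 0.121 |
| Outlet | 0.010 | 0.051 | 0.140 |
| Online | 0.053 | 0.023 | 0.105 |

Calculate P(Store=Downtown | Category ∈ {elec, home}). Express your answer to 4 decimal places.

0.2529

P(Category=elec) = 0.077 + 0.055 + 0.018 + 0.010 + 0.053 = 0.213.
P(Category=home) = 0.031 + 0.016 + 0.093 + 0.051 + 0.023 = 0.214.
P(Category ∈ {elec, home}) = 0.213 + 0.214 = 0.427; P(Store=Downtown, Category ∈ {elec, home}) = 0.077 + 0.031 = 0.108.
P(Store=Downtown | Category ∈ {elec, home}) = 0.108/0.427 = 0.2529.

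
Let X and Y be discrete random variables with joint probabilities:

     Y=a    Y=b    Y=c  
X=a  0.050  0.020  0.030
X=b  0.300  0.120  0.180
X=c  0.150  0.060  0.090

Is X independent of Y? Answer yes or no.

Every cell satisfies P(X,Y) = P(X)·P(Y). For instance P(X=a) = 0.100, P(Y=c) = 0.300, and 0.100×0.300 = 0.030 matches the joint entry. So X and Y are independent.

yes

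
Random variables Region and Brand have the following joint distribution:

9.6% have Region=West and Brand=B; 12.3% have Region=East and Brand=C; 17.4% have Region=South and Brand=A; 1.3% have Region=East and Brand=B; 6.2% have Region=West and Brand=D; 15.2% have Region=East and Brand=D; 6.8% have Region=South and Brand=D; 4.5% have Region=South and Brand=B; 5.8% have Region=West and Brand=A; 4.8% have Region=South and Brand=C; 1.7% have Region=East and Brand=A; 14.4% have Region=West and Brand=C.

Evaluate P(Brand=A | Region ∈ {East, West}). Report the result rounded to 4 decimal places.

0.1128

P(Region=East) = 0.017 + 0.013 + 0.123 + 0.152 = 0.305.
P(Region=West) = 0.058 + 0.096 + 0.144 + 0.062 = 0.360.
P(Region ∈ {East, West}) = 0.305 + 0.360 = 0.665; P(Brand=A, Region ∈ {East, West}) = 0.017 + 0.058 = 0.075.
P(Brand=A | Region ∈ {East, West}) = 0.075/0.665 = 0.1128.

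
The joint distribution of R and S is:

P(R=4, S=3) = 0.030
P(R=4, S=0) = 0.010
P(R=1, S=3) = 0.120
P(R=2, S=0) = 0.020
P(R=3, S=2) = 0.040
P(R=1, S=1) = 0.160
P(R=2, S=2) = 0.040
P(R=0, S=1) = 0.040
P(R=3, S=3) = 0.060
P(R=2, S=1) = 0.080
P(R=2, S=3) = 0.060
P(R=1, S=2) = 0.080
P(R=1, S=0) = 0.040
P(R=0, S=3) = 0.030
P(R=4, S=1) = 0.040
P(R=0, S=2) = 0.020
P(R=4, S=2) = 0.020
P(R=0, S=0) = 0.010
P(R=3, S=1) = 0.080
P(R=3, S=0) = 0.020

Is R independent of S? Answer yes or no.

Every cell satisfies P(R,S) = P(R)·P(S). For instance P(R=4) = 0.100, P(S=2) = 0.200, and 0.100×0.200 = 0.020 matches the joint entry. So R and S are independent.

yes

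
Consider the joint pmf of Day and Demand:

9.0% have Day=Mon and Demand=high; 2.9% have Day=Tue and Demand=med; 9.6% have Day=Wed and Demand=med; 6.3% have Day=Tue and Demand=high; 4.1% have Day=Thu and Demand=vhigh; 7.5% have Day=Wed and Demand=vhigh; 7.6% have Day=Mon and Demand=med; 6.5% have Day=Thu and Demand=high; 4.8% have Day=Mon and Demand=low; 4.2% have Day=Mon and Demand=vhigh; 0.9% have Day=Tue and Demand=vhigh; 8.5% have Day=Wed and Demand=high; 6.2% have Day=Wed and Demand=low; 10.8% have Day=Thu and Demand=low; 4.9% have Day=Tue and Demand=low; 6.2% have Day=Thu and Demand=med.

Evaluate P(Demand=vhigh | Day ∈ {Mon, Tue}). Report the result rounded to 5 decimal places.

P(Day=Mon) = 0.048 + 0.076 + 0.090 + 0.042 = 0.256.
P(Day=Tue) = 0.049 + 0.029 + 0.063 + 0.009 = 0.150.
P(Day ∈ {Mon, Tue}) = 0.256 + 0.150 = 0.406; P(Demand=vhigh, Day ∈ {Mon, Tue}) = 0.042 + 0.009 = 0.051.
P(Demand=vhigh | Day ∈ {Mon, Tue}) = 0.051/0.406 = 0.12562.

0.12562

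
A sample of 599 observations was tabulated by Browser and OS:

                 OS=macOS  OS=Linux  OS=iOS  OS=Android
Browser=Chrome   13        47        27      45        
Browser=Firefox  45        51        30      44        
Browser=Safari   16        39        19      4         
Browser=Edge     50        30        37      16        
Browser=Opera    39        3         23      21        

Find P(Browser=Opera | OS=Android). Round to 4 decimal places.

Total with OS=Android: 45 + 44 + 4 + 16 + 21 = 130.
P(Browser=Opera | OS=Android) = 21/130 = 0.1615.

0.1615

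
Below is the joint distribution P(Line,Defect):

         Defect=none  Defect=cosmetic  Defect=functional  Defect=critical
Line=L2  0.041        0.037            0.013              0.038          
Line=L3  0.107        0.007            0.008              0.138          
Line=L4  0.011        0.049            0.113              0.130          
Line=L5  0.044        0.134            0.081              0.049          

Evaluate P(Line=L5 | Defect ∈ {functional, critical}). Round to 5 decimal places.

P(Defect=functional) = 0.013 + 0.008 + 0.113 + 0.081 = 0.215.
P(Defect=critical) = 0.038 + 0.138 + 0.130 + 0.049 = 0.355.
P(Defect ∈ {functional, critical}) = 0.215 + 0.355 = 0.570; P(Line=L5, Defect ∈ {functional, critical}) = 0.081 + 0.049 = 0.130.
P(Line=L5 | Defect ∈ {functional, critical}) = 0.130/0.570 = 0.22807.

0.22807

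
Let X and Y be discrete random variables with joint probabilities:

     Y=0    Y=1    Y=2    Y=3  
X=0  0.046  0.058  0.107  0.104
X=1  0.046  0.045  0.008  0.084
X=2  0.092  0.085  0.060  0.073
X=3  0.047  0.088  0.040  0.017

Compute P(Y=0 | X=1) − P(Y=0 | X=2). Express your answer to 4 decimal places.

-0.0454

P(X=1) = 0.046 + 0.045 + 0.008 + 0.084 = 0.183; P(Y=0 | X=1) = 0.046/0.183 = 0.25137.
P(X=2) = 0.092 + 0.085 + 0.060 + 0.073 = 0.310; P(Y=0 | X=2) = 0.092/0.310 = 0.29677.
Difference = -0.0454.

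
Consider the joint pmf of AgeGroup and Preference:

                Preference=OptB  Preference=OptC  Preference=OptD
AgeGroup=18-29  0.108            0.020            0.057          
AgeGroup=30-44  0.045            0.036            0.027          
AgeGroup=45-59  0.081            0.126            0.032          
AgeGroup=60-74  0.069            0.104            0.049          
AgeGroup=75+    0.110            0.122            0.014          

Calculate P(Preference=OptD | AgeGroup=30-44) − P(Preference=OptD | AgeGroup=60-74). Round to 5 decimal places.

P(AgeGroup=30-44) = 0.045 + 0.036 + 0.027 = 0.108; P(Preference=OptD | AgeGroup=30-44) = 0.027/0.108 = 0.250000.
P(AgeGroup=60-74) = 0.069 + 0.104 + 0.049 = 0.222; P(Preference=OptD | AgeGroup=60-74) = 0.049/0.222 = 0.220721.
Difference = 0.02928.

0.02928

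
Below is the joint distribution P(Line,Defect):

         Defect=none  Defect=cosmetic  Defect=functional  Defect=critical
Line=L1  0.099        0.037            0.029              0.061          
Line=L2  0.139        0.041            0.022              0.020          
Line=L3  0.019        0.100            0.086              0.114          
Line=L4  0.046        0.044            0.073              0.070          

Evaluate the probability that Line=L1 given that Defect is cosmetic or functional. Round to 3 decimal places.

0.153

P(Defect=cosmetic) = 0.037 + 0.041 + 0.100 + 0.044 = 0.222.
P(Defect=functional) = 0.029 + 0.022 + 0.086 + 0.073 = 0.210.
P(Defect ∈ {cosmetic, functional}) = 0.222 + 0.210 = 0.432; P(Line=L1, Defect ∈ {cosmetic, functional}) = 0.037 + 0.029 = 0.066.
P(Line=L1 | Defect ∈ {cosmetic, functional}) = 0.066/0.432 = 0.153.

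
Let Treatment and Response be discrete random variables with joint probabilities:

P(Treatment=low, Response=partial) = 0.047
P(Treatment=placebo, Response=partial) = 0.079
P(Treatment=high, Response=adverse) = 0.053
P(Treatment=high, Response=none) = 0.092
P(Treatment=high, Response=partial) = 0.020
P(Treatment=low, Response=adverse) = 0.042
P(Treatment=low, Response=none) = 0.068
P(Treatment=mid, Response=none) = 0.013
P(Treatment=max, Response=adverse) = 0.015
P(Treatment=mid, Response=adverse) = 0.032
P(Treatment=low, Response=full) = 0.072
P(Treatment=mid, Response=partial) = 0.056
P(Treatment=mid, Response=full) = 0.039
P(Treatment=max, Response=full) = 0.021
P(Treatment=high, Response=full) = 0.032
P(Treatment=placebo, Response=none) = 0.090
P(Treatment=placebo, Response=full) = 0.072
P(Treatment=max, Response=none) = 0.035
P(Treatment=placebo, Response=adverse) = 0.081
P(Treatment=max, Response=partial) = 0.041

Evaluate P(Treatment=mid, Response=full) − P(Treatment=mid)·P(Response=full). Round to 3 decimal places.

P(Treatment=mid) = 0.013 + 0.056 + 0.039 + 0.032 = 0.140.
P(Response=full) = 0.072 + 0.072 + 0.039 + 0.032 + 0.021 = 0.236.
P(Treatment=mid, Response=full) − P(Treatment=mid)P(Response=full) = 0.039 − 0.140×0.236 = 0.006.

0.006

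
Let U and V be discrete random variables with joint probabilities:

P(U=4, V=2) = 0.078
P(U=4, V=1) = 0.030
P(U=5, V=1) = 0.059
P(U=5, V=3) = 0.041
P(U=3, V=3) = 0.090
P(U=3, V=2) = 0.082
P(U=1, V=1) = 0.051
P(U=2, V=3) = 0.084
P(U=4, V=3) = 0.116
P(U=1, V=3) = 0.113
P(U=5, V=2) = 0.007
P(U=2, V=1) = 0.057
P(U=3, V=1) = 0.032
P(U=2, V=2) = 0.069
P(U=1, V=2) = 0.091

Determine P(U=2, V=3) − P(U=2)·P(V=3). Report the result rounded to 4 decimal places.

-0.0092

P(U=2) = 0.057 + 0.069 + 0.084 = 0.210.
P(V=3) = 0.113 + 0.084 + 0.090 + 0.116 + 0.041 = 0.444.
P(U=2, V=3) − P(U=2)P(V=3) = 0.084 − 0.210×0.444 = -0.0092.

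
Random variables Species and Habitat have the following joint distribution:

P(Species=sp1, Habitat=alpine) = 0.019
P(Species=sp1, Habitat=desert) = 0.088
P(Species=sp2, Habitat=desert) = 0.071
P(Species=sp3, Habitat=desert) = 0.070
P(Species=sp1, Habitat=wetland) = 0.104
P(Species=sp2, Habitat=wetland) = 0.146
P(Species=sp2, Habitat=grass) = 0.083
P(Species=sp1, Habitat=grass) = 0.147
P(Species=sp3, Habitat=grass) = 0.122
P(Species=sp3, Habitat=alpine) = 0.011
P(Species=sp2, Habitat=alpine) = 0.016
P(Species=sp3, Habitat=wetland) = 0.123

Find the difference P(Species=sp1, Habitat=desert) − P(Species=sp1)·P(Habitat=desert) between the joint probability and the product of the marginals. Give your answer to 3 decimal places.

0.006

P(Species=sp1) = 0.147 + 0.104 + 0.088 + 0.019 = 0.358.
P(Habitat=desert) = 0.088 + 0.071 + 0.070 = 0.229.
P(Species=sp1, Habitat=desert) − P(Species=sp1)P(Habitat=desert) = 0.088 − 0.358×0.229 = 0.006.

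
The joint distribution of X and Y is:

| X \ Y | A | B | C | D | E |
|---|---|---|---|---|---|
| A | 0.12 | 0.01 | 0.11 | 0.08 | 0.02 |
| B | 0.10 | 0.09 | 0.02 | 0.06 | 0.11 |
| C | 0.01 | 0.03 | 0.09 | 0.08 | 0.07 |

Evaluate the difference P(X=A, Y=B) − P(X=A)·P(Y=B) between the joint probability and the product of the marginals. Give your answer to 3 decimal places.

P(X=A) = 0.12 + 0.01 + 0.11 + 0.08 + 0.02 = 0.34.
P(Y=B) = 0.01 + 0.09 + 0.03 = 0.13.
P(X=A, Y=B) − P(X=A)P(Y=B) = 0.01 − 0.34×0.13 = -0.034.

-0.034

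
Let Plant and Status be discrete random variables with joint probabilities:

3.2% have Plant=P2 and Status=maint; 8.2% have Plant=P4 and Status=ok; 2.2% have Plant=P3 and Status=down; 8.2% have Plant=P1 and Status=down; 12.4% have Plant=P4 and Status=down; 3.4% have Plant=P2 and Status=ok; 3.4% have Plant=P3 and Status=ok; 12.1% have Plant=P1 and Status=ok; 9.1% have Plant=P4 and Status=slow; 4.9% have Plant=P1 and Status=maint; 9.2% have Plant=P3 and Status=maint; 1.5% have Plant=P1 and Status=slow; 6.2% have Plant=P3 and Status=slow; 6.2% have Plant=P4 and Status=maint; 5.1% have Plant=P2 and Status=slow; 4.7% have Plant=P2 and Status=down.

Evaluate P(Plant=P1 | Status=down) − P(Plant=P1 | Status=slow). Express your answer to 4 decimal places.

P(Status=down) = 0.082 + 0.047 + 0.022 + 0.124 = 0.275; P(Plant=P1 | Status=down) = 0.082/0.275 = 0.29818.
P(Status=slow) = 0.015 + 0.051 + 0.062 + 0.091 = 0.219; P(Plant=P1 | Status=slow) = 0.015/0.219 = 0.06849.
Difference = 0.2297.

0.2297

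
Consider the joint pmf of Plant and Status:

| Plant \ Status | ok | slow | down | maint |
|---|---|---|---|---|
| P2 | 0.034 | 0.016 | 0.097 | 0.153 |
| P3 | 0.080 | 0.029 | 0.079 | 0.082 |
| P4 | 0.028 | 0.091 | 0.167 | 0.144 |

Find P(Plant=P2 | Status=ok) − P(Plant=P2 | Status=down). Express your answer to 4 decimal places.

-0.0434

P(Status=ok) = 0.034 + 0.080 + 0.028 = 0.142; P(Plant=P2 | Status=ok) = 0.034/0.142 = 0.23944.
P(Status=down) = 0.097 + 0.079 + 0.167 = 0.343; P(Plant=P2 | Status=down) = 0.097/0.343 = 0.28280.
Difference = -0.0434.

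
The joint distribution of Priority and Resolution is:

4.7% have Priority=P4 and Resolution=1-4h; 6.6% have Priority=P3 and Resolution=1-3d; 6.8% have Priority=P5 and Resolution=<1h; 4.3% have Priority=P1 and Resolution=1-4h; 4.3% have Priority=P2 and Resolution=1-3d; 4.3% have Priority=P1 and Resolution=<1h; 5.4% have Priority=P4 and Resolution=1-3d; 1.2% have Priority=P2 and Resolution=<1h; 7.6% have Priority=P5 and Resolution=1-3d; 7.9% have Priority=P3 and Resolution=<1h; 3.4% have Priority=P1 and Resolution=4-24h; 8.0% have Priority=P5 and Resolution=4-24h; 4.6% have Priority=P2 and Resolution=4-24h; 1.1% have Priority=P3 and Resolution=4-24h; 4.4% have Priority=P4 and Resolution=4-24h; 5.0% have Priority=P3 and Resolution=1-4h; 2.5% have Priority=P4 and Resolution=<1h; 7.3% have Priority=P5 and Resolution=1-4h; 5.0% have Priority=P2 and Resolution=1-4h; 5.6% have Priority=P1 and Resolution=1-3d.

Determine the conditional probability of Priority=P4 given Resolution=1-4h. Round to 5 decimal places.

P(Resolution=1-4h) = 0.043 + 0.050 + 0.050 + 0.047 + 0.073 = 0.263.
P(Priority=P4 | Resolution=1-4h) = 0.047/0.263 = 0.17871.

0.17871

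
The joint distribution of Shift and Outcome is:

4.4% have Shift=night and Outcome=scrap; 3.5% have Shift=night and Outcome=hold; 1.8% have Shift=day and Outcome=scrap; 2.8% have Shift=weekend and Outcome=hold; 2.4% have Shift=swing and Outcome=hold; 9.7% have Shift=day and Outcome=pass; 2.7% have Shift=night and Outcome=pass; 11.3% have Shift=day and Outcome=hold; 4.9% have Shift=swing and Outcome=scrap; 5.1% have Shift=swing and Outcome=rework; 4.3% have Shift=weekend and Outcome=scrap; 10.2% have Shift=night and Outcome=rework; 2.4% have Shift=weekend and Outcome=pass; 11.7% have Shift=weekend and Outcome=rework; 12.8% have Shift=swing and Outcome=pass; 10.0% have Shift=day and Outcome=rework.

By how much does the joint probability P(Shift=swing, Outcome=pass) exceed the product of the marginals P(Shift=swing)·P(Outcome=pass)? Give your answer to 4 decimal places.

0.0584

P(Shift=swing) = 0.128 + 0.051 + 0.049 + 0.024 = 0.252.
P(Outcome=pass) = 0.097 + 0.128 + 0.027 + 0.024 = 0.276.
P(Shift=swing, Outcome=pass) − P(Shift=swing)P(Outcome=pass) = 0.128 − 0.252×0.276 = 0.0584.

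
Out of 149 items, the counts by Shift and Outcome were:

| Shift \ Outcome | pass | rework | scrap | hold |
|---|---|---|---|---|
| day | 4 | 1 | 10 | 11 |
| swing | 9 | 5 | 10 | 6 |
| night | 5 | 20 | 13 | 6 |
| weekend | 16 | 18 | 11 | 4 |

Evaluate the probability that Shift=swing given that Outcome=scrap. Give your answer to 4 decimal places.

0.2273

Total with Outcome=scrap: 10 + 10 + 13 + 11 = 44.
P(Shift=swing | Outcome=scrap) = 10/44 = 0.2273.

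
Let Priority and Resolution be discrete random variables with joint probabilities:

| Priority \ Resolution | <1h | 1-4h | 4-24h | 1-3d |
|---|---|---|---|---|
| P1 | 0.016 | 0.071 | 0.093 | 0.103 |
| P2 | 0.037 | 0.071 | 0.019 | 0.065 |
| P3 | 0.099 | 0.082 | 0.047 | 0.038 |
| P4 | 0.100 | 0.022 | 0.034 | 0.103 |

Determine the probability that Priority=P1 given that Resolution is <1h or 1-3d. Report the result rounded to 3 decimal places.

0.212

P(Resolution=<1h) = 0.016 + 0.037 + 0.099 + 0.100 = 0.252.
P(Resolution=1-3d) = 0.103 + 0.065 + 0.038 + 0.103 = 0.309.
P(Resolution ∈ {<1h, 1-3d}) = 0.252 + 0.309 = 0.561; P(Priority=P1, Resolution ∈ {<1h, 1-3d}) = 0.016 + 0.103 = 0.119.
P(Priority=P1 | Resolution ∈ {<1h, 1-3d}) = 0.119/0.561 = 0.212.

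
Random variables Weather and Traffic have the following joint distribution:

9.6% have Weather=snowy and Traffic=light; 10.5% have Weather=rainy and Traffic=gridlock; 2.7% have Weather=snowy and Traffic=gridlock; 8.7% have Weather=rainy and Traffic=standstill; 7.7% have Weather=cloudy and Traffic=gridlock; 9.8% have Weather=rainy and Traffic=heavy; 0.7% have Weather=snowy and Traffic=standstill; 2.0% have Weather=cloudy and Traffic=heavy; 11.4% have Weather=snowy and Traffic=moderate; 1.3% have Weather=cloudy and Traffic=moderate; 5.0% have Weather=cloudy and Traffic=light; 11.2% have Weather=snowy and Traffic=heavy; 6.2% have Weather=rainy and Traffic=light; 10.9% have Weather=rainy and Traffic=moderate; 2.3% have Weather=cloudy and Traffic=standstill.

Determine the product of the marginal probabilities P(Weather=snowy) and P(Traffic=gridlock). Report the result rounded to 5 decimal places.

0.07440

P(Weather=snowy) = 0.096 + 0.114 + 0.112 + 0.027 + 0.007 = 0.356.
P(Traffic=gridlock) = 0.077 + 0.105 + 0.027 = 0.209.
Product: 0.356 × 0.209 = 0.07440.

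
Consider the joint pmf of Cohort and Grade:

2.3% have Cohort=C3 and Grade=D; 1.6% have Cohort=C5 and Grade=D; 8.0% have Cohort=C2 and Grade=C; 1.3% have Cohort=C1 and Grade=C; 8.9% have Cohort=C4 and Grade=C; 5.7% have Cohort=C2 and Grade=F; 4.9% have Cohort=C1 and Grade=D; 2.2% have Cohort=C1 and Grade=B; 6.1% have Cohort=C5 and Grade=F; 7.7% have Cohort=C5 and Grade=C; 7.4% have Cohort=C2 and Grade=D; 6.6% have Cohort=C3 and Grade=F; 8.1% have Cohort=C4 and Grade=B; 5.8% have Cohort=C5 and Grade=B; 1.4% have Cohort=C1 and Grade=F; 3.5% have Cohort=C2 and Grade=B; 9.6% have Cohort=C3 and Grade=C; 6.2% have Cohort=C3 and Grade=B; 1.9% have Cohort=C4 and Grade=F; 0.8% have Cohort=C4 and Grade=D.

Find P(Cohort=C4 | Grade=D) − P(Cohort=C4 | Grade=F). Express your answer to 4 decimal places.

P(Grade=D) = 0.049 + 0.074 + 0.023 + 0.008 + 0.016 = 0.170; P(Cohort=C4 | Grade=D) = 0.008/0.170 = 0.04706.
P(Grade=F) = 0.014 + 0.057 + 0.066 + 0.019 + 0.061 = 0.217; P(Cohort=C4 | Grade=F) = 0.019/0.217 = 0.08756.
Difference = -0.0405.

-0.0405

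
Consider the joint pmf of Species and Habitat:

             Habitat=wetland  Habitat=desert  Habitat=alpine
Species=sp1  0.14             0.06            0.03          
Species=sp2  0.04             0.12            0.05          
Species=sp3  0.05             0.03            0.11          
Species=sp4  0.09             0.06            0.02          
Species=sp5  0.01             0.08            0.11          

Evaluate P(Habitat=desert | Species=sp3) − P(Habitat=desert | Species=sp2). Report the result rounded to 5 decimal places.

P(Species=sp3) = 0.05 + 0.03 + 0.11 = 0.19; P(Habitat=desert | Species=sp3) = 0.03/0.19 = 0.157895.
P(Species=sp2) = 0.04 + 0.12 + 0.05 = 0.21; P(Habitat=desert | Species=sp2) = 0.12/0.21 = 0.571429.
Difference = -0.41353.

-0.41353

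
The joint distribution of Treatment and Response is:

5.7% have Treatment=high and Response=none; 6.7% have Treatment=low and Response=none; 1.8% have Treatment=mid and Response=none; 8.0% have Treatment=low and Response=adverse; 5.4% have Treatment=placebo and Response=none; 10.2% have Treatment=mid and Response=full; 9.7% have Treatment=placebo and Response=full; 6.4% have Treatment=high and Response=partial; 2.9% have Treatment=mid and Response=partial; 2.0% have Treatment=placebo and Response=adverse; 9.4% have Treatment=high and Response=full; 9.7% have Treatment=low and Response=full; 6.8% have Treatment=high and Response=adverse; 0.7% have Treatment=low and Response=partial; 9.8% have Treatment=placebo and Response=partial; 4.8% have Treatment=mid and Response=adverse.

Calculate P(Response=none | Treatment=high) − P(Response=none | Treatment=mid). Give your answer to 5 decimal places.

P(Treatment=high) = 0.057 + 0.064 + 0.094 + 0.068 = 0.283; P(Response=none | Treatment=high) = 0.057/0.283 = 0.201413.
P(Treatment=mid) = 0.018 + 0.029 + 0.102 + 0.048 = 0.197; P(Response=none | Treatment=mid) = 0.018/0.197 = 0.091371.
Difference = 0.11004.

0.11004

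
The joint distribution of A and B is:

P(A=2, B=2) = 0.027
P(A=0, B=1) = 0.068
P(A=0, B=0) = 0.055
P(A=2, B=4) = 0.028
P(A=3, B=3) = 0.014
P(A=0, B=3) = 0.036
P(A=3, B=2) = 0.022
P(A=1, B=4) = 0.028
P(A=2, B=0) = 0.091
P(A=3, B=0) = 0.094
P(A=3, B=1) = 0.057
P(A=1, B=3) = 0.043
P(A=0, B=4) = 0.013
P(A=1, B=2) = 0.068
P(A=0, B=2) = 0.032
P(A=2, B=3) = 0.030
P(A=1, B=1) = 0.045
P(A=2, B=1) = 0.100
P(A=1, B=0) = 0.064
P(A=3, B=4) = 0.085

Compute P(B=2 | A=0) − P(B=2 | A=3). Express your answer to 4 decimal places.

0.0760

P(A=0) = 0.055 + 0.068 + 0.032 + 0.036 + 0.013 = 0.204; P(B=2 | A=0) = 0.032/0.204 = 0.15686.
P(A=3) = 0.094 + 0.057 + 0.022 + 0.014 + 0.085 = 0.272; P(B=2 | A=3) = 0.022/0.272 = 0.08088.
Difference = 0.0760.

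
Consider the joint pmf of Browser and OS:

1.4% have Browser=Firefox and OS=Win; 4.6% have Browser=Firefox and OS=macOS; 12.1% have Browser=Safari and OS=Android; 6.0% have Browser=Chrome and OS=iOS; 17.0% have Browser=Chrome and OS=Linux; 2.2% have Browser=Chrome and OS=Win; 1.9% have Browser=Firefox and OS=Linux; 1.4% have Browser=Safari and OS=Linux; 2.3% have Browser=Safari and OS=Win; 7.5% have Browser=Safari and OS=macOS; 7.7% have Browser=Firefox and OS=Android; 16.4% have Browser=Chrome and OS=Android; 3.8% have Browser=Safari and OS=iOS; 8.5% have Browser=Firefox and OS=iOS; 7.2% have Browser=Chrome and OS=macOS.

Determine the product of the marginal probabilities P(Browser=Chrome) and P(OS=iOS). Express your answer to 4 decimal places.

0.0893

P(Browser=Chrome) = 0.022 + 0.072 + 0.170 + 0.060 + 0.164 = 0.488.
P(OS=iOS) = 0.060 + 0.085 + 0.038 = 0.183.
Product: 0.488 × 0.183 = 0.0893.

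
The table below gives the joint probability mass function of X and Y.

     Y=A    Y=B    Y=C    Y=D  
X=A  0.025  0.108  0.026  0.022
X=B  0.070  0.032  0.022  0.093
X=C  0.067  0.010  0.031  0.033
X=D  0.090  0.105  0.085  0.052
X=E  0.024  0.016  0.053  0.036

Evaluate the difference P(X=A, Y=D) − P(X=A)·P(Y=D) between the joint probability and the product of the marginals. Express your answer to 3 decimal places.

-0.021

P(X=A) = 0.025 + 0.108 + 0.026 + 0.022 = 0.181.
P(Y=D) = 0.022 + 0.093 + 0.033 + 0.052 + 0.036 = 0.236.
P(X=A, Y=D) − P(X=A)P(Y=D) = 0.022 − 0.181×0.236 = -0.021.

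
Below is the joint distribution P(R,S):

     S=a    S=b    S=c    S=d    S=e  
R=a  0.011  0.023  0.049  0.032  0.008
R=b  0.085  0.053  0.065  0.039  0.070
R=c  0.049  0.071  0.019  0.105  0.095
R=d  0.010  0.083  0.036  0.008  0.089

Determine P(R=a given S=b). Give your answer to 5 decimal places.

P(S=b) = 0.023 + 0.053 + 0.071 + 0.083 = 0.230.
P(R=a | S=b) = 0.023/0.230 = 0.10000.

0.10000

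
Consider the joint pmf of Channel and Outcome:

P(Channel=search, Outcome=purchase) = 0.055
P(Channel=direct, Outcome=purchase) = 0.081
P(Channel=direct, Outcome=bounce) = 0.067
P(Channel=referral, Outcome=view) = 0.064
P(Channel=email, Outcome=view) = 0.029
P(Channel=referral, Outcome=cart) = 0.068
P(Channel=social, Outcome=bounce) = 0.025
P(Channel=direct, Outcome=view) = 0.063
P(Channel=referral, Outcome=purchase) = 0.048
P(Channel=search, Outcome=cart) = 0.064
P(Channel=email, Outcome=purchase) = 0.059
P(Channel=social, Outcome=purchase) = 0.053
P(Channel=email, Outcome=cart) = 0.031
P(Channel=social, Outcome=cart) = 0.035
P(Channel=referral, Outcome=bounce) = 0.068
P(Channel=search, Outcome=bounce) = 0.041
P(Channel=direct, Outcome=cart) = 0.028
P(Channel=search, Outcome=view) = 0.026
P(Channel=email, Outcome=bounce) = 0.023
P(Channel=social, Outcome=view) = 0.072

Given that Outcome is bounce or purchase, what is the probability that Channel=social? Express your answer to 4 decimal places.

P(Outcome=bounce) = 0.023 + 0.041 + 0.025 + 0.067 + 0.068 = 0.224.
P(Outcome=purchase) = 0.059 + 0.055 + 0.053 + 0.081 + 0.048 = 0.296.
P(Outcome ∈ {bounce, purchase}) = 0.224 + 0.296 = 0.520; P(Channel=social, Outcome ∈ {bounce, purchase}) = 0.025 + 0.053 = 0.078.
P(Channel=social | Outcome ∈ {bounce, purchase}) = 0.078/0.520 = 0.1500.

0.1500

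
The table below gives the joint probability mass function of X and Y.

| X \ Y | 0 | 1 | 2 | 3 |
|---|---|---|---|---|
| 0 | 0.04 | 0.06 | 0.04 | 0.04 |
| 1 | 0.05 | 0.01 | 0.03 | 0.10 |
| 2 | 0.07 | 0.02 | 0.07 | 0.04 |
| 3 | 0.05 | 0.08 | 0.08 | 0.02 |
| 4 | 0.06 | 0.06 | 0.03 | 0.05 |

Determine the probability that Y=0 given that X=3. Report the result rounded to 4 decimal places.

0.2174

P(X=3) = 0.05 + 0.08 + 0.08 + 0.02 = 0.23.
P(Y=0 | X=3) = 0.05/0.23 = 0.2174.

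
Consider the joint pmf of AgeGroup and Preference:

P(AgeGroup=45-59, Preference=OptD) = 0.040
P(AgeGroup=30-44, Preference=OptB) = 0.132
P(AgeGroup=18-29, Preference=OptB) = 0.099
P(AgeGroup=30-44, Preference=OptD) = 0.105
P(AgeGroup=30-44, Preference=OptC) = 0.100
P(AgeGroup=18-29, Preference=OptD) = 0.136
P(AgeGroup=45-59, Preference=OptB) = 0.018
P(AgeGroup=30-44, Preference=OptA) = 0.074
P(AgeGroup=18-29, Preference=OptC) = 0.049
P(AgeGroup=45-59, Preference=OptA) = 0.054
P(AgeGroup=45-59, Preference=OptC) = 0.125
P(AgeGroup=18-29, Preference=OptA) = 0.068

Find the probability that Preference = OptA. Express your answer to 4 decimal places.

0.1960

P(Preference=OptA) = 0.068 + 0.074 + 0.054 = 0.196.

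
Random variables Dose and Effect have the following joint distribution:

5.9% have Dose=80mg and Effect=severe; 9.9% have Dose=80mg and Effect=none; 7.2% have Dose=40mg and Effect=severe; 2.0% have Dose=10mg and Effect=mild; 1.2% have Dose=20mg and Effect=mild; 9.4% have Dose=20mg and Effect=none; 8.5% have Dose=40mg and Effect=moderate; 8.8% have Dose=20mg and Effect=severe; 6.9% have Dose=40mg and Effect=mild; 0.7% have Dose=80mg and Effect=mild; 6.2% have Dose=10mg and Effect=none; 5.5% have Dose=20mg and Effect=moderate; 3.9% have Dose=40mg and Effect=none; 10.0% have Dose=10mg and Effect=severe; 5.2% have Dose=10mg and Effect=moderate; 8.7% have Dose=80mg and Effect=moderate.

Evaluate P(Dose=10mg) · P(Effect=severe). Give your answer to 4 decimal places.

0.0746

P(Dose=10mg) = 0.062 + 0.020 + 0.052 + 0.100 = 0.234.
P(Effect=severe) = 0.100 + 0.088 + 0.072 + 0.059 = 0.319.
Product: 0.234 × 0.319 = 0.0746.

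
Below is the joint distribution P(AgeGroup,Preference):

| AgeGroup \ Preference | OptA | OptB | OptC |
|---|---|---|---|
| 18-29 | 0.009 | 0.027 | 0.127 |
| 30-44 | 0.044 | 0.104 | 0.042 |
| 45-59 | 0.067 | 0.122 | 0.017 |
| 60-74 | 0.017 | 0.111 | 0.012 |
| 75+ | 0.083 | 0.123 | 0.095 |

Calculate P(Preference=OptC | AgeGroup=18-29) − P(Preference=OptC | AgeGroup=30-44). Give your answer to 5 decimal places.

0.55809

P(AgeGroup=18-29) = 0.009 + 0.027 + 0.127 = 0.163; P(Preference=OptC | AgeGroup=18-29) = 0.127/0.163 = 0.779141.
P(AgeGroup=30-44) = 0.044 + 0.104 + 0.042 = 0.190; P(Preference=OptC | AgeGroup=30-44) = 0.042/0.190 = 0.221053.
Difference = 0.55809.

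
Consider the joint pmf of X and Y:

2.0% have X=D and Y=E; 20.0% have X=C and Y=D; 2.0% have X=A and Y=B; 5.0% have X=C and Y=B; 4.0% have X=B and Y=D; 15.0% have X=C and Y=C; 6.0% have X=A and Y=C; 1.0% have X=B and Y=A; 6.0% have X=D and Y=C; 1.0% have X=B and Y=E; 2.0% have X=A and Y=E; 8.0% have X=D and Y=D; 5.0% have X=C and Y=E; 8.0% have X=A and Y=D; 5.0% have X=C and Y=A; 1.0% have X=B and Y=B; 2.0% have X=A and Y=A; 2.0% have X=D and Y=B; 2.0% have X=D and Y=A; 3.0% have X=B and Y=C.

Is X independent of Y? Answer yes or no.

Every cell satisfies P(X,Y) = P(X)·P(Y). For instance P(X=B) = 0.100, P(Y=E) = 0.100, and 0.100×0.100 = 0.010 matches the joint entry. So X and Y are independent.

yes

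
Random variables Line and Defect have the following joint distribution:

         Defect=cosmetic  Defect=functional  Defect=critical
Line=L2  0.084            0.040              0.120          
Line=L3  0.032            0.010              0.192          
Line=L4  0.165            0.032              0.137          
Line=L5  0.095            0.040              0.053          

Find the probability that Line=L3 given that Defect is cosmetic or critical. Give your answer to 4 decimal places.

0.2551

P(Defect=cosmetic) = 0.084 + 0.032 + 0.165 + 0.095 = 0.376.
P(Defect=critical) = 0.120 + 0.192 + 0.137 + 0.053 = 0.502.
P(Defect ∈ {cosmetic, critical}) = 0.376 + 0.502 = 0.878; P(Line=L3, Defect ∈ {cosmetic, critical}) = 0.032 + 0.192 = 0.224.
P(Line=L3 | Defect ∈ {cosmetic, critical}) = 0.224/0.878 = 0.2551.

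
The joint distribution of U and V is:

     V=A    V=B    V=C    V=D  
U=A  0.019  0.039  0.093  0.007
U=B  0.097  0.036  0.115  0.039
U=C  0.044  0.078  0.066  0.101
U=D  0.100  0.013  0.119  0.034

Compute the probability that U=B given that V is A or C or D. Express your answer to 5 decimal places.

0.30096

P(V=A) = 0.019 + 0.097 + 0.044 + 0.100 = 0.260.
P(V=C) = 0.093 + 0.115 + 0.066 + 0.119 = 0.393.
P(V=D) = 0.007 + 0.039 + 0.101 + 0.034 = 0.181.
P(V ∈ {A, C, D}) = 0.260 + 0.393 + 0.181 = 0.834; P(U=B, V ∈ {A, C, D}) = 0.097 + 0.115 + 0.039 = 0.251.
P(U=B | V ∈ {A, C, D}) = 0.251/0.834 = 0.30096.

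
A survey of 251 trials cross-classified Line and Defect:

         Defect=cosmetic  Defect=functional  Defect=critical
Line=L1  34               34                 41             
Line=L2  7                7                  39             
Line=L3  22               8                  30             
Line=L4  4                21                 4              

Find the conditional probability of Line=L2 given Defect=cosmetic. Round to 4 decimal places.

0.1045

Total with Defect=cosmetic: 34 + 7 + 22 + 4 = 67.
P(Line=L2 | Defect=cosmetic) = 7/67 = 0.1045.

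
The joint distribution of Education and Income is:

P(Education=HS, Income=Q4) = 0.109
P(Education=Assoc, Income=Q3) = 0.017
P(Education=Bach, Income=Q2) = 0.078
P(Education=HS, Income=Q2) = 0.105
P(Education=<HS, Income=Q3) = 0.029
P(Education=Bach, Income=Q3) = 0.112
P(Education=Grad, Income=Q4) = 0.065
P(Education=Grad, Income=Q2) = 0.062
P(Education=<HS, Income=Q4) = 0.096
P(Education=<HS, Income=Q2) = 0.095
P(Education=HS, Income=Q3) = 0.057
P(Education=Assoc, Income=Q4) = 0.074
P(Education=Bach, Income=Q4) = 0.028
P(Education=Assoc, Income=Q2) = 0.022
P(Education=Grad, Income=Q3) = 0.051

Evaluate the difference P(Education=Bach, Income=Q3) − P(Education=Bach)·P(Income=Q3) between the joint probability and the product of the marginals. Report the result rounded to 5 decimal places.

P(Education=Bach) = 0.078 + 0.112 + 0.028 = 0.218.
P(Income=Q3) = 0.029 + 0.057 + 0.017 + 0.112 + 0.051 = 0.266.
P(Education=Bach, Income=Q3) − P(Education=Bach)P(Income=Q3) = 0.112 − 0.218×0.266 = 0.05401.

0.05401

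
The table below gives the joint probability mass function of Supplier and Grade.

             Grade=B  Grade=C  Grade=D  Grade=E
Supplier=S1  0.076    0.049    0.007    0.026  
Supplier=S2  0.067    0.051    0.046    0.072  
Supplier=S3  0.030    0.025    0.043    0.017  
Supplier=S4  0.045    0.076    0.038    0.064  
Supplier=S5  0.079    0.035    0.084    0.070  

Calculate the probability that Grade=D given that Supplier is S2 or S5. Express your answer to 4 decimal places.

P(Supplier=S2) = 0.067 + 0.051 + 0.046 + 0.072 = 0.236.
P(Supplier=S5) = 0.079 + 0.035 + 0.084 + 0.070 = 0.268.
P(Supplier ∈ {S2, S5}) = 0.236 + 0.268 = 0.504; P(Grade=D, Supplier ∈ {S2, S5}) = 0.046 + 0.084 = 0.130.
P(Grade=D | Supplier ∈ {S2, S5}) = 0.130/0.504 = 0.2579.

0.2579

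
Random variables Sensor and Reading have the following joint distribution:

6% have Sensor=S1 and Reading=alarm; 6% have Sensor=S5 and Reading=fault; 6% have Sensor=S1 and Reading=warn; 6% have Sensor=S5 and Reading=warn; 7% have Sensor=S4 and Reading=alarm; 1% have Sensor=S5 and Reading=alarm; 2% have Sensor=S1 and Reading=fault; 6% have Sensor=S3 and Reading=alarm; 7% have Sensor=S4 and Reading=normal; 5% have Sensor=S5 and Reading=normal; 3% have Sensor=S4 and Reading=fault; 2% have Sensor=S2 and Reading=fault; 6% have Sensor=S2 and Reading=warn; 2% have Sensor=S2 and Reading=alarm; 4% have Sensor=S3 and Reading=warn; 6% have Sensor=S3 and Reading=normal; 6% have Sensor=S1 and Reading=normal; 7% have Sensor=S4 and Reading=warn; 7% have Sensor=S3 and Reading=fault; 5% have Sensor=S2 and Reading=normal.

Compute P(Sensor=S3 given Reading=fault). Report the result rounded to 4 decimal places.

0.3500

P(Reading=fault) = 0.02 + 0.02 + 0.07 + 0.03 + 0.06 = 0.20.
P(Sensor=S3 | Reading=fault) = 0.07/0.20 = 0.3500.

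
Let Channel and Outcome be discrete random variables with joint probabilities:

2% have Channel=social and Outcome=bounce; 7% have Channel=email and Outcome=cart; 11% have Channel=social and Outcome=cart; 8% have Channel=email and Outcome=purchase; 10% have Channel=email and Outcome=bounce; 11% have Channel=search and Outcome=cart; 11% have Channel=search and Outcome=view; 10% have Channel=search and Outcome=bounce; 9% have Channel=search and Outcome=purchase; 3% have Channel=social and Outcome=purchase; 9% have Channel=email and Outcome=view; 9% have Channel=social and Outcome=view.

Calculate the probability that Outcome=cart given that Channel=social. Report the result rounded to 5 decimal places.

0.44000

P(Channel=social) = 0.02 + 0.09 + 0.11 + 0.03 = 0.25.
P(Outcome=cart | Channel=social) = 0.11/0.25 = 0.44000.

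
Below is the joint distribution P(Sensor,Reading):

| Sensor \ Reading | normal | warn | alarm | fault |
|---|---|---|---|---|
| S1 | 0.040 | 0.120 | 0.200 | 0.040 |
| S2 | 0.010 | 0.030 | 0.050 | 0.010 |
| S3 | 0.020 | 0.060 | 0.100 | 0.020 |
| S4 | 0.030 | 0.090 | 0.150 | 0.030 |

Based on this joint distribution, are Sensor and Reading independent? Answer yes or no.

yes

Every cell satisfies P(Sensor,Reading) = P(Sensor)·P(Reading). For instance P(Sensor=S1) = 0.400, P(Reading=warn) = 0.300, and 0.400×0.300 = 0.120 matches the joint entry. So Sensor and Reading are independent.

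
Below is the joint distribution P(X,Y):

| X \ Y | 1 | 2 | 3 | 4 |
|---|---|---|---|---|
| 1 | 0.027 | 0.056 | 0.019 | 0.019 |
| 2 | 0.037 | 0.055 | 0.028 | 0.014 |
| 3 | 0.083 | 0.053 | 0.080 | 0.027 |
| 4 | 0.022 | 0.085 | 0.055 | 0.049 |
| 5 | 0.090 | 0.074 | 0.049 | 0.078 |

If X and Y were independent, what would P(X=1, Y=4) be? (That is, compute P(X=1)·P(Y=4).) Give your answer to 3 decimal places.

P(X=1) = 0.027 + 0.056 + 0.019 + 0.019 = 0.121.
P(Y=4) = 0.019 + 0.014 + 0.027 + 0.049 + 0.078 = 0.187.
Product: 0.121 × 0.187 = 0.023.

0.023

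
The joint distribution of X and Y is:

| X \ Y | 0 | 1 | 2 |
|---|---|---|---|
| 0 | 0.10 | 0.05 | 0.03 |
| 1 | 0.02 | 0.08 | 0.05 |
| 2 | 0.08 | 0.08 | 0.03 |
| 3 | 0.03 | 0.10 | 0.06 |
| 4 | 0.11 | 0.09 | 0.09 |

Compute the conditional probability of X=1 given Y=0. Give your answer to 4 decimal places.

P(Y=0) = 0.10 + 0.02 + 0.08 + 0.03 + 0.11 = 0.34.
P(X=1 | Y=0) = 0.02/0.34 = 0.0588.

0.0588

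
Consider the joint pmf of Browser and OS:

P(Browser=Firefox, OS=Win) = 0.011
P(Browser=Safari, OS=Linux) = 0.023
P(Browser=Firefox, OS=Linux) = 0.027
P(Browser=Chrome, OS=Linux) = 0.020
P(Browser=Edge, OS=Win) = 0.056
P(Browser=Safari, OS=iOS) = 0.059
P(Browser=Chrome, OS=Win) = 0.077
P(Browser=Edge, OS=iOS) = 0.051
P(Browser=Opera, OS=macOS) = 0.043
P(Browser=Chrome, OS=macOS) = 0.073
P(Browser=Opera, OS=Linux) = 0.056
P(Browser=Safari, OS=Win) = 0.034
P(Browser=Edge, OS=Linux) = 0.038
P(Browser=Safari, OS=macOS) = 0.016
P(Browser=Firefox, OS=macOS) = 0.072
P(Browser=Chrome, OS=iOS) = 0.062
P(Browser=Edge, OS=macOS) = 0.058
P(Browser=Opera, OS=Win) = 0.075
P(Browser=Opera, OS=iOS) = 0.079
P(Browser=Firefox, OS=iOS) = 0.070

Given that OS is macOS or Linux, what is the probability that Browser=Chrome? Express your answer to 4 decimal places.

0.2183

P(OS=macOS) = 0.073 + 0.072 + 0.016 + 0.058 + 0.043 = 0.262.
P(OS=Linux) = 0.020 + 0.027 + 0.023 + 0.038 + 0.056 = 0.164.
P(OS ∈ {macOS, Linux}) = 0.262 + 0.164 = 0.426; P(Browser=Chrome, OS ∈ {macOS, Linux}) = 0.073 + 0.020 = 0.093.
P(Browser=Chrome | OS ∈ {macOS, Linux}) = 0.093/0.426 = 0.2183.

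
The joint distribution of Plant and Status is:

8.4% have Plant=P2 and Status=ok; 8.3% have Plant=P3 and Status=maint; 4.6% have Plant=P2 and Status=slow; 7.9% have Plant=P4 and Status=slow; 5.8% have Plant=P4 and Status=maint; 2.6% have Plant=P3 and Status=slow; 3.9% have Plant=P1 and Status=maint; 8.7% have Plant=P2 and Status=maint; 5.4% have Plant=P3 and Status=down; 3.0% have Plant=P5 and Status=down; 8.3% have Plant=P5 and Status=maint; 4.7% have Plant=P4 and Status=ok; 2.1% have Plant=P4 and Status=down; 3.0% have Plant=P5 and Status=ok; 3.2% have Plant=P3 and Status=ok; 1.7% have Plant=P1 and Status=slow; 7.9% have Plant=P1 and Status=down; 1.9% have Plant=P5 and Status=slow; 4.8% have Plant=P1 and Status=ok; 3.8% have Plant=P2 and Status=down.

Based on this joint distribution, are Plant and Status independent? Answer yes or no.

P(Plant=P4) = 0.205 and P(Status=slow) = 0.187, so their product is 0.03834, but P(Plant=P4, Status=slow) = 0.079. Since these differ, Plant and Status are not independent.

no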